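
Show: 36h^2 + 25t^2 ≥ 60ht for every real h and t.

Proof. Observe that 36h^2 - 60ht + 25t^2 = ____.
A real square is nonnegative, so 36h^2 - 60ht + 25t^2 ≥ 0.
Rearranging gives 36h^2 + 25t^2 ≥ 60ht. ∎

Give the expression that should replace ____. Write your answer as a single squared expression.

36h^2 - 60ht + 25t^2 is a perfect-square trinomial: the outer terms are (6h)^2 and (5t)^2, and the cross term is -2·6h·5t.
So 36h^2 - 60ht + 25t^2 = (6h - 5t)^2 ≥ 0.

(6h - 5t)^2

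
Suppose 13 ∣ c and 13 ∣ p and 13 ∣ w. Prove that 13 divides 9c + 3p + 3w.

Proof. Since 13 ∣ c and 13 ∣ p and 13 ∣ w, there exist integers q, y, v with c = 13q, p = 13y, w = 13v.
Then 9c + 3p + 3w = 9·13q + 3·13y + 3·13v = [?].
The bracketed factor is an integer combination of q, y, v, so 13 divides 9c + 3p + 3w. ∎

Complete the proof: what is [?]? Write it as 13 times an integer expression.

13(9q + 3v + 3y)

Each term has a factor of 13: 9·13q + 3·13y + 3·13v = 13·(9q + 3v + 3y).
Since 9q + 3v + 3y is an integer, 13 ∣ (9c + 3p + 3w).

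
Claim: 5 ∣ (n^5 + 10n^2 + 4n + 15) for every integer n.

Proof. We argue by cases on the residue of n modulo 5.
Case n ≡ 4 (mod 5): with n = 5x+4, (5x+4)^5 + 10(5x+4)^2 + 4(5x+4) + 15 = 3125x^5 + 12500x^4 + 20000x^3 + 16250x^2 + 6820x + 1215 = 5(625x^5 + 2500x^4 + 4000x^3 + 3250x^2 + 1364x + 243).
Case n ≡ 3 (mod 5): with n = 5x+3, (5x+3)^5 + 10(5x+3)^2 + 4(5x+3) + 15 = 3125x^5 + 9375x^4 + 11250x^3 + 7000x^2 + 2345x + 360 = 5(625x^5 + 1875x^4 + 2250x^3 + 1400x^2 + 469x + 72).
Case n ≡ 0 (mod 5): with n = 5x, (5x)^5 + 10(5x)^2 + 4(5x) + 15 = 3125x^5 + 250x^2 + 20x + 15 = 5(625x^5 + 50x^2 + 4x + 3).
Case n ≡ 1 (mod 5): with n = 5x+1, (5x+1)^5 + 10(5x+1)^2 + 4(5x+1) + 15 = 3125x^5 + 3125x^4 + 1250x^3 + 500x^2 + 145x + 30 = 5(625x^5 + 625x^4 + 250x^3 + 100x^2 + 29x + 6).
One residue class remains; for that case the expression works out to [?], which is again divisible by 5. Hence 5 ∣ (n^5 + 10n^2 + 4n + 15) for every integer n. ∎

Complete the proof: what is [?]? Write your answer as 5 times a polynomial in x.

5(625x^5 + 1250x^4 + 1000x^3 + 450x^2 + 124x + 19)

Only n ≡ 2 (mod 5) is unaccounted for. Put n = 5x+2:
(5x+2)^5 + 10(5x+2)^2 + 4(5x+2) + 15 expands to 3125x^5 + 6250x^4 + 5000x^3 + 2250x^2 + 620x + 95,
and factoring out 5 leaves 5(625x^5 + 1250x^4 + 1000x^3 + 450x^2 + 124x + 19).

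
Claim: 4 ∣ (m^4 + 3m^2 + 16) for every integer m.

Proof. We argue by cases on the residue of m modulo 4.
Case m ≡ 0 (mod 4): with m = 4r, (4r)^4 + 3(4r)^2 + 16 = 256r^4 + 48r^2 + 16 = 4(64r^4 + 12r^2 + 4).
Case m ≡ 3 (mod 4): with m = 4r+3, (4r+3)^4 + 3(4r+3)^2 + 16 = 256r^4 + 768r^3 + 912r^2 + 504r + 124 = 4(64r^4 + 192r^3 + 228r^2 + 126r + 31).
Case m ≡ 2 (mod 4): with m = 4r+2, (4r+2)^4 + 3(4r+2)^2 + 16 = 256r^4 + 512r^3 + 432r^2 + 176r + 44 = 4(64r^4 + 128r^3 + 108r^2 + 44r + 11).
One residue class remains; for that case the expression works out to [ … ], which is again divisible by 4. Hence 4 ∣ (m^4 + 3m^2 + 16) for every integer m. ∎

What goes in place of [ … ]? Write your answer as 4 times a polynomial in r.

4(64r^4 + 64r^3 + 36r^2 + 10r + 5)

The residues treated are {0, 3, 2}, so the missing case is m ≡ 1 (mod 4); write m = 4r+1.
Then (4r+1)^4 + 3(4r+1)^2 + 16 = 256r^4 + 256r^3 + 144r^2 + 40r + 20 = 4(64r^4 + 64r^3 + 36r^2 + 10r + 5).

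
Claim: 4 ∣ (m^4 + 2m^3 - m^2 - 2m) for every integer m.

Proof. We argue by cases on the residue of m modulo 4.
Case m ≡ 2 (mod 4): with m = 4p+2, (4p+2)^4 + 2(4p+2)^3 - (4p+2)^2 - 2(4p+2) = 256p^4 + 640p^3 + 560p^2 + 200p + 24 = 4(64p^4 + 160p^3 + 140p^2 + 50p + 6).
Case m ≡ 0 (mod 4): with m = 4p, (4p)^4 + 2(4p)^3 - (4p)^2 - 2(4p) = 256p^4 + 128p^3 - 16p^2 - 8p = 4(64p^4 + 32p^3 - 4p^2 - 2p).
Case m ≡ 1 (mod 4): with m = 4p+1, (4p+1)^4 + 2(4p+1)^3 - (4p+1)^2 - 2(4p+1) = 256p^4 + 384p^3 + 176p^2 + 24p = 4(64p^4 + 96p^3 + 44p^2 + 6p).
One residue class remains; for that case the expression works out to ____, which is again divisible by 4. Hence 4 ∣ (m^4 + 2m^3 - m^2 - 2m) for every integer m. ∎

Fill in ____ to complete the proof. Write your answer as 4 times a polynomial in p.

4(64p^4 + 224p^3 + 284p^2 + 154p + 30)

Only m ≡ 3 (mod 4) is unaccounted for. Put m = 4p+3:
(4p+3)^4 + 2(4p+3)^3 - (4p+3)^2 - 2(4p+3) expands to 256p^4 + 896p^3 + 1136p^2 + 616p + 120,
and factoring out 4 leaves 4(64p^4 + 224p^3 + 284p^2 + 154p + 30).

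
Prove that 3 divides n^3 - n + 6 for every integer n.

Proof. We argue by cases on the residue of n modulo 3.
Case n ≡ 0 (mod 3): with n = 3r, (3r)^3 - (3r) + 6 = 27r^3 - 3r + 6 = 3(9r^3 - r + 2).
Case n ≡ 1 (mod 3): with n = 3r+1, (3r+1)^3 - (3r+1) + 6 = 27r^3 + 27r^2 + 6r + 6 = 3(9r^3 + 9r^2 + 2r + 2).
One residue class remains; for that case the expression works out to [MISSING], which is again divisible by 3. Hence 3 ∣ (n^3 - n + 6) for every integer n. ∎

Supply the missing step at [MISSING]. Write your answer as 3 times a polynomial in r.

Only n ≡ 2 (mod 3) is unaccounted for. Put n = 3r+2:
(3r+2)^3 - (3r+2) + 6 expands to 27r^3 + 54r^2 + 33r + 12,
and factoring out 3 leaves 3(9r^3 + 18r^2 + 11r + 4).

3(9r^3 + 18r^2 + 11r + 4)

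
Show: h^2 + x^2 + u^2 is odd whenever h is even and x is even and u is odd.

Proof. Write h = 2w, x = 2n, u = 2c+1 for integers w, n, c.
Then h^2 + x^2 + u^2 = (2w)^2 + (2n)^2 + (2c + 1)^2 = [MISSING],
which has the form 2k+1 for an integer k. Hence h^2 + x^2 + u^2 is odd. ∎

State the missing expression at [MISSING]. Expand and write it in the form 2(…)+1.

2(2c^2 + 2c + 2n^2 + 2w^2) + 1

Expanding: (2w)^2 + (2n)^2 + (2c + 1)^2 = 4c^2 + 4c + 4n^2 + 4w^2 + 1.
Every term except the constant is even, so this is 2(2c^2 + 2c + 2n^2 + 2w^2) + 1,
and 2c^2 + 2c + 2n^2 + 2w^2 ∈ ℤ gives the required form.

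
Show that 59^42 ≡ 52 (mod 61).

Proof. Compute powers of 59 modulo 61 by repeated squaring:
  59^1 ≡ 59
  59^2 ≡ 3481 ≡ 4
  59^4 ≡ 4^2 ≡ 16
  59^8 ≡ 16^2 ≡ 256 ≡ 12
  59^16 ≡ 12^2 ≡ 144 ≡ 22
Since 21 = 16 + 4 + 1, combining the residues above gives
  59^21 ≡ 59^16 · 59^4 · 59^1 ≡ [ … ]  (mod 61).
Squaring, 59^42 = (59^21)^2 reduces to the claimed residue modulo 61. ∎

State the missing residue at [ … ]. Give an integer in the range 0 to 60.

28

59^16 · 59^4 · 59^1 ≡ 22 · 16 · 59 = 20768.
20768 mod 61 = 28, so 59^21 ≡ 28 (mod 61).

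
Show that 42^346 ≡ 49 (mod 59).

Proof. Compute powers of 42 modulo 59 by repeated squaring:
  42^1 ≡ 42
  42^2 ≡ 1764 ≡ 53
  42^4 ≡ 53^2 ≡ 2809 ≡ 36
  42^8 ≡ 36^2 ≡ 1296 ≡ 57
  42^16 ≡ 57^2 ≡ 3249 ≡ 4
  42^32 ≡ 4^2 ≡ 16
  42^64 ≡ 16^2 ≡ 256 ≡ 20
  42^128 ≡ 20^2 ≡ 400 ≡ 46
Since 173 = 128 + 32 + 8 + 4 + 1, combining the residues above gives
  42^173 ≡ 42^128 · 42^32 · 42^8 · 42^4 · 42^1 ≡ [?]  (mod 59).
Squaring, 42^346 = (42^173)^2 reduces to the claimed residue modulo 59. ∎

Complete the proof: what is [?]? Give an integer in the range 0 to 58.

52

Multiply the listed residues: 46 · 16 · 57 · 36 · 42 = 736 → 41952 → 1510272 → 63431424.
Reducing modulo 59: 63431424 = 1075108·59 + 52, so 42^173 ≡ 52.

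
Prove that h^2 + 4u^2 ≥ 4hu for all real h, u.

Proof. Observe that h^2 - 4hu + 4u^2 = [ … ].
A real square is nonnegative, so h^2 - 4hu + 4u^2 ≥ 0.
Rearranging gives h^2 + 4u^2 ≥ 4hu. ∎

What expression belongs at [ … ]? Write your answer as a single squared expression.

(h - 2u)^2

The leading and trailing coefficients are 1^2 and 2^2, and 4 = 2·1·2, so the trinomial is (h - 2u)^2.
Hence h^2 - 4hu + 4u^2 ≥ 0.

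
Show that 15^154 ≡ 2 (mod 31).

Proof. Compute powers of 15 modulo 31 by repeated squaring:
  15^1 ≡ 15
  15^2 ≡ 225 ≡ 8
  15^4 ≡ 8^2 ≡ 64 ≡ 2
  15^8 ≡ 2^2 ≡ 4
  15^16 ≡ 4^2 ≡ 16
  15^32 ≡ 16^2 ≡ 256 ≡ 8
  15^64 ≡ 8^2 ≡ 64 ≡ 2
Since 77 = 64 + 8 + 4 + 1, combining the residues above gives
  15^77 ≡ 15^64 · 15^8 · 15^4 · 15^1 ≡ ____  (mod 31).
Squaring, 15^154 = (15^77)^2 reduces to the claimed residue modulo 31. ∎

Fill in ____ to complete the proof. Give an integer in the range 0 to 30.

15^64 · 15^8 · 15^4 · 15^1 ≡ 2 · 4 · 2 · 15 = 240.
240 mod 31 = 23, so 15^77 ≡ 23 (mod 31).

23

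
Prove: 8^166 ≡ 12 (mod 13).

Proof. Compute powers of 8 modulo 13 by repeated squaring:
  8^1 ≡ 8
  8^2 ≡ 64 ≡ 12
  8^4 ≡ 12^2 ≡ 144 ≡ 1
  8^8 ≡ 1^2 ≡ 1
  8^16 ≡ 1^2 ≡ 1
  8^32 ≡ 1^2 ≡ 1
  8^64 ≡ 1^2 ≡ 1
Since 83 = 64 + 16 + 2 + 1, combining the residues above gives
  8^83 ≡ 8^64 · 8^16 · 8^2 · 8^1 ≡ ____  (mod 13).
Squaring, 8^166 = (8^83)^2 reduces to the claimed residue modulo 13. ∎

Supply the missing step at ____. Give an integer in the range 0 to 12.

5

8^64 · 8^16 · 8^2 · 8^1 ≡ 1 · 1 · 12 · 8 = 96.
96 mod 13 = 5, so 8^83 ≡ 5 (mod 13).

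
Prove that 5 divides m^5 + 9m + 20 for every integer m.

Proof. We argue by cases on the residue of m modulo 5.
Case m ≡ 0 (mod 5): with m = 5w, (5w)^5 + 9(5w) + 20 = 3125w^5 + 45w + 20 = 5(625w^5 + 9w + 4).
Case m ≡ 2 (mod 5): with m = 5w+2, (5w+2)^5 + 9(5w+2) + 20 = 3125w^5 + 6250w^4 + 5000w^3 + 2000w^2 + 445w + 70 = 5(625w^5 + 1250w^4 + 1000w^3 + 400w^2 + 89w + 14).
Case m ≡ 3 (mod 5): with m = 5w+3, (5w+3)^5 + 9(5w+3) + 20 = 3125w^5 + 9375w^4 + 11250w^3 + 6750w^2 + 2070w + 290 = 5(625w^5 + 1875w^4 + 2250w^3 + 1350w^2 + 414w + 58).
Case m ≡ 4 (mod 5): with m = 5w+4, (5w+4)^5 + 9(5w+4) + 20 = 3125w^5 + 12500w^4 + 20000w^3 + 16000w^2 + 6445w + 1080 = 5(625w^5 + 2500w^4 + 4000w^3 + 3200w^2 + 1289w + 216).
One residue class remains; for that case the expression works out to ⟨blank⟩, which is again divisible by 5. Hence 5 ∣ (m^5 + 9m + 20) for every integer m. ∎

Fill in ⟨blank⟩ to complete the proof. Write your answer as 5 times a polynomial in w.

5(625w^5 + 625w^4 + 250w^3 + 50w^2 + 14w + 6)

Only m ≡ 1 (mod 5) is unaccounted for. Put m = 5w+1:
(5w+1)^5 + 9(5w+1) + 20 expands to 3125w^5 + 3125w^4 + 1250w^3 + 250w^2 + 70w + 30,
and factoring out 5 leaves 5(625w^5 + 625w^4 + 250w^3 + 50w^2 + 14w + 6).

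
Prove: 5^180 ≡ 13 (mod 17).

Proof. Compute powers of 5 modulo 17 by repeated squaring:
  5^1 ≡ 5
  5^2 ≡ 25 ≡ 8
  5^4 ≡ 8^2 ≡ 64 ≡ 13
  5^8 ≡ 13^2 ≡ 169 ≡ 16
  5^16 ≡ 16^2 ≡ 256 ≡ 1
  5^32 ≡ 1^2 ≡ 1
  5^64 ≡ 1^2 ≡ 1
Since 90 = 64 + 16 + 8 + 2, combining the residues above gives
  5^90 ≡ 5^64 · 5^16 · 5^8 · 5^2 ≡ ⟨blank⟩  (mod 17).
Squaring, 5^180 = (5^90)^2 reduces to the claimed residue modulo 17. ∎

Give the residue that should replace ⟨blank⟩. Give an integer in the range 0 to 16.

9

5^64 · 5^16 · 5^8 · 5^2 ≡ 1 · 1 · 16 · 8 = 128.
128 mod 17 = 9, so 5^90 ≡ 9 (mod 17).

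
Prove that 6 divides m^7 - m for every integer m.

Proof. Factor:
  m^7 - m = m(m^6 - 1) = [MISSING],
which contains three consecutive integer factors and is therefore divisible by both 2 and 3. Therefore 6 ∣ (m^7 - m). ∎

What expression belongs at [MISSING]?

(m - 1)m(m + 1)(m^4 + m^2 + 1)

m^6 - 1 = (m^2 - 1)(m^4 + m^2 + 1), and m^2 - 1 = (m-1)(m+1).
So m(m^6 - 1) = (m - 1)m(m + 1)(m^4 + m^2 + 1).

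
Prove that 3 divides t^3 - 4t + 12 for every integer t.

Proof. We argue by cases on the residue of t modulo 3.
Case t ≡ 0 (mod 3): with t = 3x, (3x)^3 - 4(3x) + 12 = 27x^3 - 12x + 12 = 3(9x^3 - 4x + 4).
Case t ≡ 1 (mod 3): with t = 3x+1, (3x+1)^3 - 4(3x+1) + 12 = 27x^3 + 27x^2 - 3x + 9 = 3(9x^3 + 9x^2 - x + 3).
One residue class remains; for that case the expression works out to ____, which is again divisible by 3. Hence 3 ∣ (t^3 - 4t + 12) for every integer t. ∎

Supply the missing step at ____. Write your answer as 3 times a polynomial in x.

The residues treated are {0, 1}, so the missing case is t ≡ 2 (mod 3); write t = 3x+2.
Then (3x+2)^3 - 4(3x+2) + 12 = 27x^3 + 54x^2 + 24x + 12 = 3(9x^3 + 18x^2 + 8x + 4).

3(9x^3 + 18x^2 + 8x + 4)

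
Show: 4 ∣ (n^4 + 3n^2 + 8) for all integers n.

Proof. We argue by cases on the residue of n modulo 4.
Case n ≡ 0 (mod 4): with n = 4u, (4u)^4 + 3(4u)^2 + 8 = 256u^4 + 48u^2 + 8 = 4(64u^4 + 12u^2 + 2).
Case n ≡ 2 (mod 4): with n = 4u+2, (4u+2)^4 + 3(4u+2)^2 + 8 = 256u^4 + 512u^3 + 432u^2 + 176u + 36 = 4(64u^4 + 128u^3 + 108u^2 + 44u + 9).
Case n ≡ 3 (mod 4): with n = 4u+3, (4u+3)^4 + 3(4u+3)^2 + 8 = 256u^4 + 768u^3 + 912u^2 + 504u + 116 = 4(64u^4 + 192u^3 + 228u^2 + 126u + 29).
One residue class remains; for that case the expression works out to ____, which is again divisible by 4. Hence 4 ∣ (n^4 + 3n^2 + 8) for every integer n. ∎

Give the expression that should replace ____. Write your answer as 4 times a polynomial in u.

The residues treated are {0, 2, 3}, so the missing case is n ≡ 1 (mod 4); write n = 4u+1.
Then (4u+1)^4 + 3(4u+1)^2 + 8 = 256u^4 + 256u^3 + 144u^2 + 40u + 12 = 4(64u^4 + 64u^3 + 36u^2 + 10u + 3).

4(64u^4 + 64u^3 + 36u^2 + 10u + 3)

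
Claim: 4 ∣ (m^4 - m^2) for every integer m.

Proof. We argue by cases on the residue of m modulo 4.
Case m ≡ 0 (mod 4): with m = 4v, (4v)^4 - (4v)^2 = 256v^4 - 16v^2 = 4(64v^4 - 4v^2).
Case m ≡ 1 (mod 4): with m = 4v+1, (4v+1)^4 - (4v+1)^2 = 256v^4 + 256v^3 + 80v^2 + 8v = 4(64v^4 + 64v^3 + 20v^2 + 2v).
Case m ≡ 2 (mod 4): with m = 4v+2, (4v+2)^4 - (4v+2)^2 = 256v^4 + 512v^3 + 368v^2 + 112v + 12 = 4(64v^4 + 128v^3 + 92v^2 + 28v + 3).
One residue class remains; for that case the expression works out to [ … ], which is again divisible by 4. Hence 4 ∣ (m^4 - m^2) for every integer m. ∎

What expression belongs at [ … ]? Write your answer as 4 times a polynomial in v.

4(64v^4 + 192v^3 + 212v^2 + 102v + 18)

The residues treated are {0, 1, 2}, so the missing case is m ≡ 3 (mod 4); write m = 4v+3.
Then (4v+3)^4 - (4v+3)^2 = 256v^4 + 768v^3 + 848v^2 + 408v + 72 = 4(64v^4 + 192v^3 + 212v^2 + 102v + 18).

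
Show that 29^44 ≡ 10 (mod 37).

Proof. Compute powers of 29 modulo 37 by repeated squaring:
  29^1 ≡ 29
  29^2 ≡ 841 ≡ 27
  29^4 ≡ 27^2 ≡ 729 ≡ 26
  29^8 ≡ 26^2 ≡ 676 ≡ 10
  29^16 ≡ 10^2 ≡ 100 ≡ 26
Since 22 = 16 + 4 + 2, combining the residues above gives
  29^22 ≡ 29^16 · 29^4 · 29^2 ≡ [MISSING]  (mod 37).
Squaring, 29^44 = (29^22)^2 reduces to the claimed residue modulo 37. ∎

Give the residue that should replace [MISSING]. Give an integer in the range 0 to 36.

29^16 · 29^4 · 29^2 ≡ 26 · 26 · 27 = 18252.
18252 mod 37 = 11, so 29^22 ≡ 11 (mod 37).

11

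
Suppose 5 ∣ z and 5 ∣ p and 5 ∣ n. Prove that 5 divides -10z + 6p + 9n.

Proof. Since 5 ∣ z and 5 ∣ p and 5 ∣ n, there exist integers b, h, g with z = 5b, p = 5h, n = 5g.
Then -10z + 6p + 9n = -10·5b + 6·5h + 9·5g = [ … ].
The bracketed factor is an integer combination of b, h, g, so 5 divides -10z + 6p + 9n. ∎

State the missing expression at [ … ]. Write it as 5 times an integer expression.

Pull the common 5 out of every term: -10·5b + 6·5h + 9·5g = 5(-10b + 9g + 6h).
-10b + 9g + 6h is an integer, which exhibits the divisibility.

5(-10b + 9g + 6h)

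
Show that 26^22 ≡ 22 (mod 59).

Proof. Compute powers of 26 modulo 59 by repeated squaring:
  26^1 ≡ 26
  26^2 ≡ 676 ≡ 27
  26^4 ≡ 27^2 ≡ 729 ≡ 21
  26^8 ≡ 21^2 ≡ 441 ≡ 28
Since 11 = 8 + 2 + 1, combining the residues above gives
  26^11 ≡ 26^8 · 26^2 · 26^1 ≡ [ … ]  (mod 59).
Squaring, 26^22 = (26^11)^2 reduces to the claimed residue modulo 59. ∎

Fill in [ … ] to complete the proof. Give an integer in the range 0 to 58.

9

Multiply the listed residues: 28 · 27 · 26 = 756 → 19656.
Reducing modulo 59: 19656 = 333·59 + 9, so 26^11 ≡ 9.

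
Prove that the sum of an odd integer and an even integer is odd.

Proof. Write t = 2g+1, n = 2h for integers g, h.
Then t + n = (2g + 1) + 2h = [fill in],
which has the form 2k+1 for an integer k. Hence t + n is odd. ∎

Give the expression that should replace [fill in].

(2g + 1) + 2h = 2g + 2h + 1
= 2(g + h) + 1.
Since g + h is an integer, the sum is of the form 2k+1 for an integer k.

2(g + h) + 1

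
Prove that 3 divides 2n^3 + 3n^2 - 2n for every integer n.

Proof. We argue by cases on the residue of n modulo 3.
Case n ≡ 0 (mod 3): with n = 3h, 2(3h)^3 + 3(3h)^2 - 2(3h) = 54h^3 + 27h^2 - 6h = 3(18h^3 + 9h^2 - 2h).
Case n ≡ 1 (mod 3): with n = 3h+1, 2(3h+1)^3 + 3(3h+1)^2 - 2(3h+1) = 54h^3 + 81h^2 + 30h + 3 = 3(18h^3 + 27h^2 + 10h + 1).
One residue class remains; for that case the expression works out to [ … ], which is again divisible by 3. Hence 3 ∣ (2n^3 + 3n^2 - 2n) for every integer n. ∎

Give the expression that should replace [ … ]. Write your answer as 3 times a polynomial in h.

Only n ≡ 2 (mod 3) is unaccounted for. Put n = 3h+2:
2(3h+2)^3 + 3(3h+2)^2 - 2(3h+2) expands to 54h^3 + 135h^2 + 102h + 24,
and factoring out 3 leaves 3(18h^3 + 45h^2 + 34h + 8).

3(18h^3 + 45h^2 + 34h + 8)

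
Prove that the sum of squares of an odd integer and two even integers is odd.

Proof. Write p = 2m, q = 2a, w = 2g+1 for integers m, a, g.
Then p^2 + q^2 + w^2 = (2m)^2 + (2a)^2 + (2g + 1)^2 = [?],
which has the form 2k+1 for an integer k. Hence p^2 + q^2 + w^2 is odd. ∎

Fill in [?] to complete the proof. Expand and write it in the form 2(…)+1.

(2m)^2 + (2a)^2 + (2g + 1)^2 = 4a^2 + 4g^2 + 4g + 4m^2 + 1
= 2(2a^2 + 2g^2 + 2g + 2m^2) + 1.
Since 2a^2 + 2g^2 + 2g + 2m^2 is an integer, the sum of squares is of the form 2k+1 for an integer k.

2(2a^2 + 2g^2 + 2g + 2m^2) + 1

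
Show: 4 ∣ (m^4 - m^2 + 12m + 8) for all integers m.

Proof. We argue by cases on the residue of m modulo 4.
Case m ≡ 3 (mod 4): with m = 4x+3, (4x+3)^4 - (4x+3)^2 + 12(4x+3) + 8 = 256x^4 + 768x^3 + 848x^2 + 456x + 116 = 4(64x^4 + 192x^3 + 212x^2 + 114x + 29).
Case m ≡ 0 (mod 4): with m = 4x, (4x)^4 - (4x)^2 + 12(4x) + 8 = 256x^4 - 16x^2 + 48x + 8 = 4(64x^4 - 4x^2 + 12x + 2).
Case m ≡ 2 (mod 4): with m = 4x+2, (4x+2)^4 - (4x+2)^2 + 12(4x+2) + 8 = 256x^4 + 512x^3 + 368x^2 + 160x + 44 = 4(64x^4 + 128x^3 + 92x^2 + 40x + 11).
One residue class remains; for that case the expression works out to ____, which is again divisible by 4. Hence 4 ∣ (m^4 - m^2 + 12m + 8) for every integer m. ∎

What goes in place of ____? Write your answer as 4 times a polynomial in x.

Only m ≡ 1 (mod 4) is unaccounted for. Put m = 4x+1:
(4x+1)^4 - (4x+1)^2 + 12(4x+1) + 8 expands to 256x^4 + 256x^3 + 80x^2 + 56x + 20,
and factoring out 4 leaves 4(64x^4 + 64x^3 + 20x^2 + 14x + 5).

4(64x^4 + 64x^3 + 20x^2 + 14x + 5)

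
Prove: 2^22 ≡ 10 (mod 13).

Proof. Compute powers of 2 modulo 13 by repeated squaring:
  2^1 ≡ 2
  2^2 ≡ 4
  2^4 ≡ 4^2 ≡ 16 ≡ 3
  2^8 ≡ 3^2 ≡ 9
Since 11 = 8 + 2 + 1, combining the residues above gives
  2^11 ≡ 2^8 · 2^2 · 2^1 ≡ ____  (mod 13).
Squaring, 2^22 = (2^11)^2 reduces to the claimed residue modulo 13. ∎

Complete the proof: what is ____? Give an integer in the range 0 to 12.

7

2^8 · 2^2 · 2^1 ≡ 9 · 4 · 2 = 72.
72 mod 13 = 7, so 2^11 ≡ 7 (mod 13).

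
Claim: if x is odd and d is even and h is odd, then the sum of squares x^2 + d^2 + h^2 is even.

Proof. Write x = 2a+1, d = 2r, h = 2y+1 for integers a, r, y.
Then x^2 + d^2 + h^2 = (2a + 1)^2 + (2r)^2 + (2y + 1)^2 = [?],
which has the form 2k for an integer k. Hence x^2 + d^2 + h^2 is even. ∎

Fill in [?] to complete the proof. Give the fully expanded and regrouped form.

Expanding: (2a + 1)^2 + (2r)^2 + (2y + 1)^2 = 4a^2 + 4a + 4r^2 + 4y^2 + 4y + 2.
Every term is even; pulling out the factor of 2 gives 2(2a^2 + 2a + 2r^2 + 2y^2 + 2y + 1).

2(2a^2 + 2a + 2r^2 + 2y^2 + 2y + 1)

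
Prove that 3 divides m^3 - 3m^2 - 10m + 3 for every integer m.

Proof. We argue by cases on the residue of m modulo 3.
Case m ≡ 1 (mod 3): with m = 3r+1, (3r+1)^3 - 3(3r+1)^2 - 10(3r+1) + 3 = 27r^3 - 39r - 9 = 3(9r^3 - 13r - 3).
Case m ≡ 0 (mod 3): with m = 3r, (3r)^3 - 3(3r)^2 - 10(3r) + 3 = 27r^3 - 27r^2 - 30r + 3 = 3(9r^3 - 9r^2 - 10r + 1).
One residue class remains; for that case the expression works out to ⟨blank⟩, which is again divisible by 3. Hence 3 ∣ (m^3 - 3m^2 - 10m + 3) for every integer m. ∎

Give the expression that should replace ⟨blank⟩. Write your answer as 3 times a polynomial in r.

3(9r^3 + 9r^2 - 10r - 7)

The residues treated are {1, 0}, so the missing case is m ≡ 2 (mod 3); write m = 3r+2.
Then (3r+2)^3 - 3(3r+2)^2 - 10(3r+2) + 3 = 27r^3 + 27r^2 - 30r - 21 = 3(9r^3 + 9r^2 - 10r - 7).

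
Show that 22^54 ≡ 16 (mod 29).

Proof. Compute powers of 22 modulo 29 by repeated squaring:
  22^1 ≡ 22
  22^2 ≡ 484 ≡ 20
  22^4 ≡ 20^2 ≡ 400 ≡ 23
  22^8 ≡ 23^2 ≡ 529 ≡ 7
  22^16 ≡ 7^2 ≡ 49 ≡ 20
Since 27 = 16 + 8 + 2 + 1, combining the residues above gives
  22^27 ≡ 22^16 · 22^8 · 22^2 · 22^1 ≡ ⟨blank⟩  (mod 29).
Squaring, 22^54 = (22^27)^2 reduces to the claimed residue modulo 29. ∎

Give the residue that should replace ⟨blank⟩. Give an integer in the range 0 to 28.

4

22^16 · 22^8 · 22^2 · 22^1 ≡ 20 · 7 · 20 · 22 = 61600.
61600 mod 29 = 4, so 22^27 ≡ 4 (mod 29).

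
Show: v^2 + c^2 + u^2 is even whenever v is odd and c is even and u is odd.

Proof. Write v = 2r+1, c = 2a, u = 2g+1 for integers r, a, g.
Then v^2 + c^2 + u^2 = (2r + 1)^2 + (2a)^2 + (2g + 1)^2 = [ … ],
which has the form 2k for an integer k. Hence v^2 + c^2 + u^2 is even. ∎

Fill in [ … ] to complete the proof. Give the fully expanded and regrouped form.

Expanding: (2r + 1)^2 + (2a)^2 + (2g + 1)^2 = 4a^2 + 4g^2 + 4g + 4r^2 + 4r + 2.
Every term is even; pulling out the factor of 2 gives 2(2a^2 + 2g^2 + 2g + 2r^2 + 2r + 1).

2(2a^2 + 2g^2 + 2g + 2r^2 + 2r + 1)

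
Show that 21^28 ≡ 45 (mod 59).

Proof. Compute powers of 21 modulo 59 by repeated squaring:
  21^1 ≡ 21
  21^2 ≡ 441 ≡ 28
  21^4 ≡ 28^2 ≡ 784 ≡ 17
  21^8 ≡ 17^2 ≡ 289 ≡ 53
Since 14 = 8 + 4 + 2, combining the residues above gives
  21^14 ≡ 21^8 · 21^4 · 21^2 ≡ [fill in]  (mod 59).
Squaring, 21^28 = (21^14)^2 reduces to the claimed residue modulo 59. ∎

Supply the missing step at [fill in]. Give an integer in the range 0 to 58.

35

Multiply the listed residues: 53 · 17 · 28 = 901 → 25228.
Reducing modulo 59: 25228 = 427·59 + 35, so 21^14 ≡ 35.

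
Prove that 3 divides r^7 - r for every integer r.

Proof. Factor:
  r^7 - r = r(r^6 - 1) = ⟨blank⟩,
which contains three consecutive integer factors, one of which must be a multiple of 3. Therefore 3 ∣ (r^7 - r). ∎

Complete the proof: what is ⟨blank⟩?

(r - 1)r(r + 1)(r^4 + r^2 + 1)

r^6 - 1 = (r^2 - 1)(r^4 + r^2 + 1), and r^2 - 1 = (r-1)(r+1).
So r(r^6 - 1) = (r - 1)r(r + 1)(r^4 + r^2 + 1).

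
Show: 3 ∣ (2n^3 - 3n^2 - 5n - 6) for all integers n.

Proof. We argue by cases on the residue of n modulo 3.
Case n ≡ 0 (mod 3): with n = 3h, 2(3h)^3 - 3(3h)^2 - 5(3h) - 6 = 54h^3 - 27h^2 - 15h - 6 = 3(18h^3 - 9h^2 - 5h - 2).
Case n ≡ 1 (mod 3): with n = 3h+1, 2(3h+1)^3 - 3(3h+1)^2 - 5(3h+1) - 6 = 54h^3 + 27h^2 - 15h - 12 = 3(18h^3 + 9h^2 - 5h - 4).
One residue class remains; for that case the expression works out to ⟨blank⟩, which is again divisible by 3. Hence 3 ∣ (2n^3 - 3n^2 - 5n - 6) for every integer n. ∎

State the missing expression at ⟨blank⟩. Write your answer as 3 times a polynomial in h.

3(18h^3 + 27h^2 + 7h - 4)

The residues treated are {0, 1}, so the missing case is n ≡ 2 (mod 3); write n = 3h+2.
Then 2(3h+2)^3 - 3(3h+2)^2 - 5(3h+2) - 6 = 54h^3 + 81h^2 + 21h - 12 = 3(18h^3 + 27h^2 + 7h - 4).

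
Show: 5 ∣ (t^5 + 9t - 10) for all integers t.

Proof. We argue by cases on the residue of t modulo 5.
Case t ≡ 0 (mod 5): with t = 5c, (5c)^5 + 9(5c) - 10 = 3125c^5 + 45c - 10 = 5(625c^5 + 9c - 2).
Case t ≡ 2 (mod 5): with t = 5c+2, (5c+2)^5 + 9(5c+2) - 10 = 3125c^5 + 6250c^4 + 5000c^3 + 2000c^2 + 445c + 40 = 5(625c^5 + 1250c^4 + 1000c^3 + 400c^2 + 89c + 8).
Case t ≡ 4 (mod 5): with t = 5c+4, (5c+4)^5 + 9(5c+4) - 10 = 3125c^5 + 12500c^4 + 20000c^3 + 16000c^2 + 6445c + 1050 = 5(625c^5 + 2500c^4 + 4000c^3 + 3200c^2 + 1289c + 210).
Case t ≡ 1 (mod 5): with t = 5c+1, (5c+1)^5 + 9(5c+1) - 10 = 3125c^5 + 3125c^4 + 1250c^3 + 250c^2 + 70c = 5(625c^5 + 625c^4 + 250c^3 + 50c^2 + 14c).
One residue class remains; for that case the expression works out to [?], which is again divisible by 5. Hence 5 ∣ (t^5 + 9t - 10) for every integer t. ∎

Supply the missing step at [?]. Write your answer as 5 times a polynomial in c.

5(625c^5 + 1875c^4 + 2250c^3 + 1350c^2 + 414c + 52)

The residues treated are {0, 2, 4, 1}, so the missing case is t ≡ 3 (mod 5); write t = 5c+3.
Then (5c+3)^5 + 9(5c+3) - 10 = 3125c^5 + 9375c^4 + 11250c^3 + 6750c^2 + 2070c + 260 = 5(625c^5 + 1875c^4 + 2250c^3 + 1350c^2 + 414c + 52).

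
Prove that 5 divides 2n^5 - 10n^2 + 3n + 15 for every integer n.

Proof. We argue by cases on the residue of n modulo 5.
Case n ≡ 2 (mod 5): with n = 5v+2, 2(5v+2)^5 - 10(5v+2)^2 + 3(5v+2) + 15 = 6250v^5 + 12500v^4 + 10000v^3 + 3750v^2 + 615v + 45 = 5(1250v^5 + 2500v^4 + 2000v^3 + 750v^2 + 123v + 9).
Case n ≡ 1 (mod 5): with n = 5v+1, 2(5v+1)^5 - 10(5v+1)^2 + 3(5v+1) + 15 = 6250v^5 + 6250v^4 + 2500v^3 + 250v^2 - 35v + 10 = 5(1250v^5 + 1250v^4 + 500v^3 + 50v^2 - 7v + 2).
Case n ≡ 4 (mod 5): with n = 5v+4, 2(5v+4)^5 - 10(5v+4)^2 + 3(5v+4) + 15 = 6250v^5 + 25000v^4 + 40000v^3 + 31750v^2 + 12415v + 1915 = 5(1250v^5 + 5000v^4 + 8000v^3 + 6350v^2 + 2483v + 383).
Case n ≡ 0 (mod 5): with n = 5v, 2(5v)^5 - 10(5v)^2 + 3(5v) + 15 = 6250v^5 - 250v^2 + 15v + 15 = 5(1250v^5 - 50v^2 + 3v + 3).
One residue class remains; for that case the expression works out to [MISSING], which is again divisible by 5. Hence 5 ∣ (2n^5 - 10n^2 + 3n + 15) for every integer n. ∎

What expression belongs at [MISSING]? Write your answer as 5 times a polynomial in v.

5(1250v^5 + 3750v^4 + 4500v^3 + 2650v^2 + 753v + 84)

The residues treated are {2, 1, 4, 0}, so the missing case is n ≡ 3 (mod 5); write n = 5v+3.
Then 2(5v+3)^5 - 10(5v+3)^2 + 3(5v+3) + 15 = 6250v^5 + 18750v^4 + 22500v^3 + 13250v^2 + 3765v + 420 = 5(1250v^5 + 3750v^4 + 4500v^3 + 2650v^2 + 753v + 84).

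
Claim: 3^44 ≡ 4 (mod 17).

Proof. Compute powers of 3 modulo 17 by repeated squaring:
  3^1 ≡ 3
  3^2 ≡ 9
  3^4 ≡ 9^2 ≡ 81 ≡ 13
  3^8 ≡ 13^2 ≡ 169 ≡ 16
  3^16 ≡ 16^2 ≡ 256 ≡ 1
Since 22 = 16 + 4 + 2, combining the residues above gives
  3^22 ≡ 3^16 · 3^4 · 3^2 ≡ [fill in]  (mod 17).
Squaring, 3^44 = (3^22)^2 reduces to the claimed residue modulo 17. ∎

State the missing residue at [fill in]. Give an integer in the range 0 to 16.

15

3^16 · 3^4 · 3^2 ≡ 1 · 13 · 9 = 117.
117 mod 17 = 15, so 3^22 ≡ 15 (mod 17).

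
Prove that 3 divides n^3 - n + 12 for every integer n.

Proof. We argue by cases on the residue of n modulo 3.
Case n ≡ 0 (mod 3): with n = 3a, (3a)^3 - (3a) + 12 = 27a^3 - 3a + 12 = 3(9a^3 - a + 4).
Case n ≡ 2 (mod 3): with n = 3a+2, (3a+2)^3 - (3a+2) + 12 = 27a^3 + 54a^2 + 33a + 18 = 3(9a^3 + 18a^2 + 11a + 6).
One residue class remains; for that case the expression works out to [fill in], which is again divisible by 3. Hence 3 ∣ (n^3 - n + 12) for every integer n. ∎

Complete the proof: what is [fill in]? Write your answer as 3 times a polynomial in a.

3(9a^3 + 9a^2 + 2a + 4)

Only n ≡ 1 (mod 3) is unaccounted for. Put n = 3a+1:
(3a+1)^3 - (3a+1) + 12 expands to 27a^3 + 27a^2 + 6a + 12,
and factoring out 3 leaves 3(9a^3 + 9a^2 + 2a + 4).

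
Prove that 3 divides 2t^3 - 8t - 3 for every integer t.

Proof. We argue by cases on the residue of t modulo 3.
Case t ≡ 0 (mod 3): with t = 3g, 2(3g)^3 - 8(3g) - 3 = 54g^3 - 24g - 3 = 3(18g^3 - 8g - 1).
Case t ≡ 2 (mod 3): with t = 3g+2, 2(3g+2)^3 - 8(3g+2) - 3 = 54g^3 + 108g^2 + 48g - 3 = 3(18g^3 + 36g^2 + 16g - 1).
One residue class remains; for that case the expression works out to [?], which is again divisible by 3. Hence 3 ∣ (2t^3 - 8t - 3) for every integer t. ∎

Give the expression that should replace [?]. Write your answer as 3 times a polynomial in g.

3(18g^3 + 18g^2 - 2g - 3)

The residues treated are {0, 2}, so the missing case is t ≡ 1 (mod 3); write t = 3g+1.
Then 2(3g+1)^3 - 8(3g+1) - 3 = 54g^3 + 54g^2 - 6g - 9 = 3(18g^3 + 18g^2 - 2g - 3).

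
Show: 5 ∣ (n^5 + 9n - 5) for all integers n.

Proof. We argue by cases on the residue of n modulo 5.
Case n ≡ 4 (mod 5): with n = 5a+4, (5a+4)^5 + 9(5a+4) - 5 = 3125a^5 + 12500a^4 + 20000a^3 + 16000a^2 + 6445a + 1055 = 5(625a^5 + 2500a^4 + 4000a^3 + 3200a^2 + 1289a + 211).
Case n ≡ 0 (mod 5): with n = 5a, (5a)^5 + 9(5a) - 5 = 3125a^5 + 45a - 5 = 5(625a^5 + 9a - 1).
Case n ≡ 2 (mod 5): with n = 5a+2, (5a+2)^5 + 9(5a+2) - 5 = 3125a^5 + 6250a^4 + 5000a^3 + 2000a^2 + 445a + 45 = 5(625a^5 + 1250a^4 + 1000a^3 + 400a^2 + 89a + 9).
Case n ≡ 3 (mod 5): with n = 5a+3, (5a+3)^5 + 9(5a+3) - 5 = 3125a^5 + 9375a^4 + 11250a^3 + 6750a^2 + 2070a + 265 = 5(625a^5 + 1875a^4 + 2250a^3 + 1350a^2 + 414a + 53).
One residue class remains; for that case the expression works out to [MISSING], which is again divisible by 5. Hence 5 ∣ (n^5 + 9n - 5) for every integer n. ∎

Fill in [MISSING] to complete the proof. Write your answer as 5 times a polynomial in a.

5(625a^5 + 625a^4 + 250a^3 + 50a^2 + 14a + 1)

Only n ≡ 1 (mod 5) is unaccounted for. Put n = 5a+1:
(5a+1)^5 + 9(5a+1) - 5 expands to 3125a^5 + 3125a^4 + 1250a^3 + 250a^2 + 70a + 5,
and factoring out 5 leaves 5(625a^5 + 625a^4 + 250a^3 + 50a^2 + 14a + 1).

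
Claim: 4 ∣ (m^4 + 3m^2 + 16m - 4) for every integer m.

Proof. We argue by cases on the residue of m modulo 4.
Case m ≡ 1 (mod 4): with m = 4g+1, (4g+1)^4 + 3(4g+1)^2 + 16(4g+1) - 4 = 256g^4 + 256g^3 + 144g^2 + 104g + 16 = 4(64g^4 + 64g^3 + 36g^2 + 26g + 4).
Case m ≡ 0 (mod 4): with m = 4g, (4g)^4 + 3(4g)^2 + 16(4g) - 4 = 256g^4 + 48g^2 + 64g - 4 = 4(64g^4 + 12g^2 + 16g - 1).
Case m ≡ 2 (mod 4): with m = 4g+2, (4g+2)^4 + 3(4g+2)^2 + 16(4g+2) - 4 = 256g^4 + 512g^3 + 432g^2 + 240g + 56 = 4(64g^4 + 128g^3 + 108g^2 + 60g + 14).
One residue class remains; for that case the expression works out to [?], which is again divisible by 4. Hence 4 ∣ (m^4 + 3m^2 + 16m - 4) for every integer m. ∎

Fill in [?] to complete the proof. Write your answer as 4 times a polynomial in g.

The residues treated are {1, 0, 2}, so the missing case is m ≡ 3 (mod 4); write m = 4g+3.
Then (4g+3)^4 + 3(4g+3)^2 + 16(4g+3) - 4 = 256g^4 + 768g^3 + 912g^2 + 568g + 152 = 4(64g^4 + 192g^3 + 228g^2 + 142g + 38).

4(64g^4 + 192g^3 + 228g^2 + 142g + 38)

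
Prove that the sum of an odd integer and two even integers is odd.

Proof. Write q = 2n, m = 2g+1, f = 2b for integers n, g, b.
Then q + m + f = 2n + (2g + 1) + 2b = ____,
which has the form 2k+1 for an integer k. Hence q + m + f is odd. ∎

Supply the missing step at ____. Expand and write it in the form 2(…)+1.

2(b + g + n) + 1

Expanding: 2n + (2g + 1) + 2b = 2b + 2g + 2n + 1.
Every term except the constant is even, so this is 2(b + g + n) + 1,
and b + g + n ∈ ℤ gives the required form.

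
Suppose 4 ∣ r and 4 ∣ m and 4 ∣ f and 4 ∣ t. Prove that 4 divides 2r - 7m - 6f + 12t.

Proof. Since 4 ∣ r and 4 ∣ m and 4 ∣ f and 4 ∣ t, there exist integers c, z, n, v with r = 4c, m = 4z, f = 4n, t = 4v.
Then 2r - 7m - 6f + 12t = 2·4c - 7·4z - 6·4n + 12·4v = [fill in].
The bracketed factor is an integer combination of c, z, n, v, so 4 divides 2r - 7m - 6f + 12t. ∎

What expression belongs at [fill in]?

4(2c - 6n + 12v - 7z)

Pull the common 4 out of every term: 2·4c - 7·4z - 6·4n + 12·4v = 4(2c - 6n + 12v - 7z).
2c - 6n + 12v - 7z is an integer, which exhibits the divisibility.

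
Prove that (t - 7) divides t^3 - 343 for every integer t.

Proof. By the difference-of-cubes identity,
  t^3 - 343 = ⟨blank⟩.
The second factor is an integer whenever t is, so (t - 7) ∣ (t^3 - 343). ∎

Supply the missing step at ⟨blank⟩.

a^3 - b^3 = (a - b)(a^2 + ab + b^2). With a = t, b = 7:
t^3 - 343 = (t - 7)(t^2 + 7t + 49).

(t - 7)(t^2 + 7t + 49)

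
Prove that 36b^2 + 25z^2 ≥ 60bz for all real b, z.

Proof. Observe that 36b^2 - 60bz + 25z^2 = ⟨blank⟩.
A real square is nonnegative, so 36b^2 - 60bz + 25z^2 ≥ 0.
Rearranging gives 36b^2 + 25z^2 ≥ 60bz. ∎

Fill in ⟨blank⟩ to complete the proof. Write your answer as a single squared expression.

36b^2 - 60bz + 25z^2 is a perfect-square trinomial: the outer terms are (6b)^2 and (5z)^2, and the cross term is -2·6b·5z.
So 36b^2 - 60bz + 25z^2 = (6b - 5z)^2 ≥ 0.

(6b - 5z)^2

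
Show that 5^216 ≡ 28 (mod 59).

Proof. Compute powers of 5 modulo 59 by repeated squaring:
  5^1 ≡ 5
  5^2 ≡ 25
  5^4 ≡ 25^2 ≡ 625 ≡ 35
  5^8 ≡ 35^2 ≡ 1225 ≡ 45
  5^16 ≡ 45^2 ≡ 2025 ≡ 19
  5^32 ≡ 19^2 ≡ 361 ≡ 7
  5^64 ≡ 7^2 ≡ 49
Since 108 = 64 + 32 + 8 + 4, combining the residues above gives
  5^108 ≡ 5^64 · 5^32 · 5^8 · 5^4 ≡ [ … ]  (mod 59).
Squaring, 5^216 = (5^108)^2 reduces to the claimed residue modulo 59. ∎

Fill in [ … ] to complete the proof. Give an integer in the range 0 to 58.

5^64 · 5^32 · 5^8 · 5^4 ≡ 49 · 7 · 45 · 35 = 540225.
540225 mod 59 = 21, so 5^108 ≡ 21 (mod 59).

21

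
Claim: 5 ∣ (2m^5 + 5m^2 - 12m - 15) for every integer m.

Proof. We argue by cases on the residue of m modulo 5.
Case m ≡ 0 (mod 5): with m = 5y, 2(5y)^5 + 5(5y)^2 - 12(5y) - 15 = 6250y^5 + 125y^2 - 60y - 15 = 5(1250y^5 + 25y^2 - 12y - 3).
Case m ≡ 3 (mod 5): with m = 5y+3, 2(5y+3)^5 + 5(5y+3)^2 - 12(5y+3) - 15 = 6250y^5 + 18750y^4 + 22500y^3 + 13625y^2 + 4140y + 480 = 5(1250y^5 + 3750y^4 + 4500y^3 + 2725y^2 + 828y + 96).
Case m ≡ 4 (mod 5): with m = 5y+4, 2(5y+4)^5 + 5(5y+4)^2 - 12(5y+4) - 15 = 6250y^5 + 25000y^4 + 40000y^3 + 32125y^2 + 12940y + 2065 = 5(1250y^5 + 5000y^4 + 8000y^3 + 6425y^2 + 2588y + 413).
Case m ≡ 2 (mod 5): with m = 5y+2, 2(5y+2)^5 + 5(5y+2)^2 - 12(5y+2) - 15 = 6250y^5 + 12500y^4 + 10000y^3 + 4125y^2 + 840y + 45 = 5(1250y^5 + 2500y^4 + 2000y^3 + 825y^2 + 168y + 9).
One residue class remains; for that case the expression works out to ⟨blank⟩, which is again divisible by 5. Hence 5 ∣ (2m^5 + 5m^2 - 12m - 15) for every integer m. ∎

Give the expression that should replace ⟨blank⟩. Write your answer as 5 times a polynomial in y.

5(1250y^5 + 1250y^4 + 500y^3 + 125y^2 + 8y - 4)

The residues treated are {0, 3, 4, 2}, so the missing case is m ≡ 1 (mod 5); write m = 5y+1.
Then 2(5y+1)^5 + 5(5y+1)^2 - 12(5y+1) - 15 = 6250y^5 + 6250y^4 + 2500y^3 + 625y^2 + 40y - 20 = 5(1250y^5 + 1250y^4 + 500y^3 + 125y^2 + 8y - 4).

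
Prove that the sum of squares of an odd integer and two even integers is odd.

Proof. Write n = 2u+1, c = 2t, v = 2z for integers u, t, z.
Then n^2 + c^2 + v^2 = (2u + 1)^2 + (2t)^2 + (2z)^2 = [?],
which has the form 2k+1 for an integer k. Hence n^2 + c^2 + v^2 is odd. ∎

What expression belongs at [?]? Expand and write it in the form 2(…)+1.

(2u + 1)^2 + (2t)^2 + (2z)^2 = 4t^2 + 4u^2 + 4u + 4z^2 + 1
= 2(2t^2 + 2u^2 + 2u + 2z^2) + 1.
Since 2t^2 + 2u^2 + 2u + 2z^2 is an integer, the sum of squares is of the form 2k+1 for an integer k.

2(2t^2 + 2u^2 + 2u + 2z^2) + 1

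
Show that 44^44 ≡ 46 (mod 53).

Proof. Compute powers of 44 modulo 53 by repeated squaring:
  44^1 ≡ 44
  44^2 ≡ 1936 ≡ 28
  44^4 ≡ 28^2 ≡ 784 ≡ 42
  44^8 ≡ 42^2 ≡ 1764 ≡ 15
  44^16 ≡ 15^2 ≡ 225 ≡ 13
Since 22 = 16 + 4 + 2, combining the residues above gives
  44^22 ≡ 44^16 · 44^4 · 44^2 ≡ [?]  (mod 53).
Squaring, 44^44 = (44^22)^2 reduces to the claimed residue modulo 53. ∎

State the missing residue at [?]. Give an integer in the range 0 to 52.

Multiply the listed residues: 13 · 42 · 28 = 546 → 15288.
Reducing modulo 53: 15288 = 288·53 + 24, so 44^22 ≡ 24.

24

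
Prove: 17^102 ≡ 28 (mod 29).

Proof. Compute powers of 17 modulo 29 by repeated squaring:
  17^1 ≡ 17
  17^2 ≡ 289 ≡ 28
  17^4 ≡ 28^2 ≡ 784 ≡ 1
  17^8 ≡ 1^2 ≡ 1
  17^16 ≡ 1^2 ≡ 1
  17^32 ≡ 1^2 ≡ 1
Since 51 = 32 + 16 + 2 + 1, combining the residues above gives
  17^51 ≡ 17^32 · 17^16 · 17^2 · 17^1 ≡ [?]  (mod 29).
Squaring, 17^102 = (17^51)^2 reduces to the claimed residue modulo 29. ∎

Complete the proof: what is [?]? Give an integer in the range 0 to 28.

Multiply the listed residues: 1 · 1 · 28 · 17 = 1 → 28 → 476.
Reducing modulo 29: 476 = 16·29 + 12, so 17^51 ≡ 12.

12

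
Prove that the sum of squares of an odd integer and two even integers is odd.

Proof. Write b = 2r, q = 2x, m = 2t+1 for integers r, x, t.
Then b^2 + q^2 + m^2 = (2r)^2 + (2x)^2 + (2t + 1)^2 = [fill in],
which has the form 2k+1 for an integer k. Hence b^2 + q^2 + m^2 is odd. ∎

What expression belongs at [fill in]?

Expanding: (2r)^2 + (2x)^2 + (2t + 1)^2 = 4r^2 + 4t^2 + 4t + 4x^2 + 1.
Every term except the constant is even, so this is 2(2r^2 + 2t^2 + 2t + 2x^2) + 1,
and 2r^2 + 2t^2 + 2t + 2x^2 ∈ ℤ gives the required form.

2(2r^2 + 2t^2 + 2t + 2x^2) + 1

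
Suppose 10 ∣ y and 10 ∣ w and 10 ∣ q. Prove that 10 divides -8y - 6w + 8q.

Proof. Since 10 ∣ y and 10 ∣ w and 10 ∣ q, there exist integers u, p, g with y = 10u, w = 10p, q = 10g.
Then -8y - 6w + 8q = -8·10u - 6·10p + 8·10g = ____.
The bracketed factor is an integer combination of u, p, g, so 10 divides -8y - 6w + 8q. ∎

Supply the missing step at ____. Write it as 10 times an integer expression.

10(8g - 6p - 8u)

Pull the common 10 out of every term: -8·10u - 6·10p + 8·10g = 10(8g - 6p - 8u).
8g - 6p - 8u is an integer, which exhibits the divisibility.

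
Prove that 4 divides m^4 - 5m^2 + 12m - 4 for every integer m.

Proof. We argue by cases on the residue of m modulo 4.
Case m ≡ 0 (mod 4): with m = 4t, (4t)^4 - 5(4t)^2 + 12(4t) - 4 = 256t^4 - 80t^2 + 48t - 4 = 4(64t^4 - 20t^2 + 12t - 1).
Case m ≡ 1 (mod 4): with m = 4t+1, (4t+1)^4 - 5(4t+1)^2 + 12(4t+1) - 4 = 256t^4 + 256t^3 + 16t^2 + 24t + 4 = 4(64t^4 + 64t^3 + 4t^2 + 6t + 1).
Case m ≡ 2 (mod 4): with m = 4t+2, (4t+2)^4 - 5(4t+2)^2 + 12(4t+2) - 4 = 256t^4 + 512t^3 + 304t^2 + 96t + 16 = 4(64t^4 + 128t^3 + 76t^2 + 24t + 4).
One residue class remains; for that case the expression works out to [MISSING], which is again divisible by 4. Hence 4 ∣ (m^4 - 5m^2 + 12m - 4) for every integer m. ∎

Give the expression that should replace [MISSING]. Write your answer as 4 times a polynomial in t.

4(64t^4 + 192t^3 + 196t^2 + 90t + 17)

Only m ≡ 3 (mod 4) is unaccounted for. Put m = 4t+3:
(4t+3)^4 - 5(4t+3)^2 + 12(4t+3) - 4 expands to 256t^4 + 768t^3 + 784t^2 + 360t + 68,
and factoring out 4 leaves 4(64t^4 + 192t^3 + 196t^2 + 90t + 17).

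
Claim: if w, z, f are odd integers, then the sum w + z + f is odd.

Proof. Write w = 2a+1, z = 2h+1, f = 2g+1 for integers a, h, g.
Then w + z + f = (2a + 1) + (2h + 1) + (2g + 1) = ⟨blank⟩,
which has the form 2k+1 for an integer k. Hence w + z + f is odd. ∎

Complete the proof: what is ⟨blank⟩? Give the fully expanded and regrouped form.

(2a + 1) + (2h + 1) + (2g + 1) = 2a + 2g + 2h + 3
= 2(a + g + h + 1) + 1.
Since a + g + h + 1 is an integer, the sum is of the form 2k+1 for an integer k.

2(a + g + h + 1) + 1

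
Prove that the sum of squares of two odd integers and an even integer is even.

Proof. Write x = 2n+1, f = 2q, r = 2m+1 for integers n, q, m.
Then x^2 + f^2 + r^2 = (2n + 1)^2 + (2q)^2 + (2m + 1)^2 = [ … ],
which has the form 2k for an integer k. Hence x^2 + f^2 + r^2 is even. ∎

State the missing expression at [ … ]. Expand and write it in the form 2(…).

2(2m^2 + 2m + 2n^2 + 2n + 2q^2 + 1)

(2n + 1)^2 + (2q)^2 + (2m + 1)^2 = 4m^2 + 4m + 4n^2 + 4n + 4q^2 + 2
= 2(2m^2 + 2m + 2n^2 + 2n + 2q^2 + 1).
Since 2m^2 + 2m + 2n^2 + 2n + 2q^2 + 1 is an integer, the sum of squares is of the form 2k for an integer k.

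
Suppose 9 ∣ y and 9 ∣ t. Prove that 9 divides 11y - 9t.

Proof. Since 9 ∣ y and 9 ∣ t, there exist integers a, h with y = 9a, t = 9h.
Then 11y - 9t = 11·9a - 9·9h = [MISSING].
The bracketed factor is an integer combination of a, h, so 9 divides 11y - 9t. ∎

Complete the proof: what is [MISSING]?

9(11a - 9h)

Each term has a factor of 9: 11·9a - 9·9h = 9·(11a - 9h).
Since 11a - 9h is an integer, 9 ∣ (11y - 9t).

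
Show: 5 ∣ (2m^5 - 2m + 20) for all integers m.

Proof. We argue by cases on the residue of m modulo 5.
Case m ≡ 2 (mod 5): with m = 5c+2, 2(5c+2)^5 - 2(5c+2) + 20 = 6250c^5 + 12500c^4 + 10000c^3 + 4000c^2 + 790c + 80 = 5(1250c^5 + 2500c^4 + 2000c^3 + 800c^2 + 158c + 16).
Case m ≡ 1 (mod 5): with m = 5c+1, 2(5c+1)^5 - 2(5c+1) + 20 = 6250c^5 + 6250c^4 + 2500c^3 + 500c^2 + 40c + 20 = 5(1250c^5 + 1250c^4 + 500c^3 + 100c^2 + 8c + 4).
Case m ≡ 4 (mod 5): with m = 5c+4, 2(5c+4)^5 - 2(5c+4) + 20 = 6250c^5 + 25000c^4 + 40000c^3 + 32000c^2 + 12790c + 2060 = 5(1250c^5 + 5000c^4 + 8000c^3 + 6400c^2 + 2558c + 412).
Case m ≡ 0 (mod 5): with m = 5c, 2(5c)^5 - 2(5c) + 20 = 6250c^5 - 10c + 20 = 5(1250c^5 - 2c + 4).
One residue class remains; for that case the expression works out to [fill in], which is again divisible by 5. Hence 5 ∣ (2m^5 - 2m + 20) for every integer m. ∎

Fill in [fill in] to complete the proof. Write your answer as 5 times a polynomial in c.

The residues treated are {2, 1, 4, 0}, so the missing case is m ≡ 3 (mod 5); write m = 5c+3.
Then 2(5c+3)^5 - 2(5c+3) + 20 = 6250c^5 + 18750c^4 + 22500c^3 + 13500c^2 + 4040c + 500 = 5(1250c^5 + 3750c^4 + 4500c^3 + 2700c^2 + 808c + 100).

5(1250c^5 + 3750c^4 + 4500c^3 + 2700c^2 + 808c + 100)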